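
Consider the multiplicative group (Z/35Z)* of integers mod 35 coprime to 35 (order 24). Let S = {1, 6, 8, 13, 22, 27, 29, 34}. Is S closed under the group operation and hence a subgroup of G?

Yes

|S| = 8 divides |G| = 24, consistent with Lagrange.
S contains the identity, every element's inverse is in S, and S is closed under ·: it is a subgroup.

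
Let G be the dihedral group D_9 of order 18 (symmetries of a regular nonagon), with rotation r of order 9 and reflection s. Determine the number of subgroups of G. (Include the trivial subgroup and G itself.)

16

|G| = 18, so by Lagrange every subgroup order divides 18. Divisors: 1, 2, 3, 6, 9, 18.
Subgroups by order — order 1: 1; order 2: 9; order 3: 1; order 6: 3; order 9: 1; order 18: 1.
Total: 1 + 9 + 1 + 3 + 1 + 1 = 16.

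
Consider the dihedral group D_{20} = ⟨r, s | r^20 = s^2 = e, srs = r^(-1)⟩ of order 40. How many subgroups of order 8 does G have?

5

|G| = 40 and 8 | 40, so subgroups of order 8 are possible by Lagrange.
The subgroups of order 8 are: {e, r^5, r^10, r^15, s, r^5s, r^10s, r^15s}; {e, r^5, r^10, r^15, rs, r^6s, r^11s, r^16s}; {e, r^5, r^10, r^15, r^2s, r^7s, r^12s, r^17s}; {e, r^5, r^10, r^15, r^3s, r^8s, r^13s, r^18s}; … (5 in all).
So G has 5 subgroups of order 8.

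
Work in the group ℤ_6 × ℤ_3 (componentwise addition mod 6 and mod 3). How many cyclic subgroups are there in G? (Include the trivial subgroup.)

Each element a generates a cyclic subgroup ⟨a⟩; distinct elements may generate the same one (a cyclic group of order d has φ(d) generators).
Cyclic subgroups by order — order 1: 1; order 2: 1; order 3: 4; order 6: 4.
Total: 10.

10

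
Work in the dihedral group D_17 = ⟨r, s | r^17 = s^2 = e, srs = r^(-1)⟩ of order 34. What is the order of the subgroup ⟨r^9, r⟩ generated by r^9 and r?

|⟨r^9⟩| = 17 and |⟨r⟩| = 17, so |H| is a multiple of lcm(17, 17) = 17 and divides |G| = 34.
Closing under the operation: H = {e, r, r^2, r^3, r^4, r^5, r^6, r^7, r^8, r^9, r^10, r^11, r^12, r^13, r^14, r^15, r^16}, so |H| = 17.

17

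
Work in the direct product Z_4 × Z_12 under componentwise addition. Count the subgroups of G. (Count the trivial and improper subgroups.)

|G| = 48, so by Lagrange every subgroup order divides 48. Divisors: 1, 2, 3, 4, 6, 8, 12, 16, 24, 48.
Subgroups by order — order 1: 1; order 2: 3; order 3: 1; order 4: 7; order 6: 3; order 8: 3; order 12: 7; order 16: 1; order 24: 3; order 48: 1.
Total: 1 + 3 + 1 + 7 + 3 + 3 + 7 + 1 + 3 + 1 = 30.

30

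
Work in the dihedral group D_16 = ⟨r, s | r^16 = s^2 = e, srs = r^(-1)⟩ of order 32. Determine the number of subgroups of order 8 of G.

5

|G| = 32 and 8 | 32, so subgroups of order 8 are possible by Lagrange.
The subgroups of order 8 are: {e, r^2, r^4, r^6, r^8, r^10, r^12, r^14}; {e, r^4, r^8, r^12, r^2s, r^6s, r^10s, r^14s}; {e, r^4, r^8, r^12, r^3s, r^7s, r^11s, r^15s}; {e, r^4, r^8, r^12, s, r^4s, r^8s, r^12s}; … (5 in all).
So G has 5 subgroups of order 8.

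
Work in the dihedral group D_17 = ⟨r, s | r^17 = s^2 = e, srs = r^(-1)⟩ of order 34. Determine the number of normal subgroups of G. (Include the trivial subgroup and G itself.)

3

G has 20 subgroups. Checking conjugation-invariance by order — order 1: 1/1 normal; order 2: 0/17 normal; order 17: 1/1 normal; order 34: 1/1 normal.
Total normal subgroups: 3.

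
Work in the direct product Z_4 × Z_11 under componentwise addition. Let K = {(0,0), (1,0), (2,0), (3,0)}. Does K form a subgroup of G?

Yes

|K| = 4 divides |G| = 44, consistent with Lagrange.
K contains the identity, every element's inverse is in K, and K is closed under +: it is a subgroup.
In fact K = ⟨(1,0)⟩.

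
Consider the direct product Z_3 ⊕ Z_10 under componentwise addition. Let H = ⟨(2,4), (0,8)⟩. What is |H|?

15

|⟨(2,4)⟩| = 15 and |⟨(0,8)⟩| = 5, so |H| is a multiple of lcm(15, 5) = 15 and divides |G| = 30.
Closing under the operation: H = {(0,0), (0,2), (0,4), (0,6), (0,8), (1,0), (1,2), (1,4), (1,6), (1,8), (2,0), (2,2), (2,4), (2,6), (2,8)}, so |H| = 15.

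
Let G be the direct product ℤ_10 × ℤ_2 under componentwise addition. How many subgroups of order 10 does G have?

|G| = 20 and 10 | 20, so subgroups of order 10 are possible by Lagrange.
The subgroups of order 10 are: {(0,0), (0,1), (2,0), (2,1), (4,0), (4,1), (6,0), (6,1), (8,0), (8,1)}; {(0,0), (1,0), (2,0), (3,0), (4,0), (5,0), (6,0), (7,0), (8,0), (9,0)}; {(0,0), (1,1), (2,0), (3,1), (4,0), (5,1), (6,0), (7,1), (8,0), (9,1)}.
So G has 3 subgroups of order 10.

3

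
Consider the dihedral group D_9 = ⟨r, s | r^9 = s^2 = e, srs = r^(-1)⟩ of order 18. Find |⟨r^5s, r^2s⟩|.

6

|⟨r^5s⟩| = 2 and |⟨r^2s⟩| = 2, so |H| is a multiple of lcm(2, 2) = 2 and divides |G| = 18.
Closing under the operation: H = {e, r^3, r^6, r^2s, r^5s, r^8s}, so |H| = 6.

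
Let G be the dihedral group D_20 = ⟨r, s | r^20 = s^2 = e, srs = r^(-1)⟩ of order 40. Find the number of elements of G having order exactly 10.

The elements of order 10 are: r^2, r^6, r^14, r^18.
That's 4.

4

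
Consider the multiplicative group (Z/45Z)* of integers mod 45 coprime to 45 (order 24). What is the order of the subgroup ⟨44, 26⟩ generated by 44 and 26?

4

|⟨44⟩| = 2 and |⟨26⟩| = 2, so |H| is a multiple of lcm(2, 2) = 2 and divides |G| = 24.
Closing under the operation: H = {1, 19, 26, 44}, so |H| = 4.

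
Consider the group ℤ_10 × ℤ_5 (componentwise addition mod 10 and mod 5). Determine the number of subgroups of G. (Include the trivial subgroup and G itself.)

16

|G| = 50, so by Lagrange every subgroup order divides 50. Divisors: 1, 2, 5, 10, 25, 50.
Subgroups by order — order 1: 1; order 2: 1; order 5: 6; order 10: 6; order 25: 1; order 50: 1.
Total: 1 + 1 + 6 + 6 + 1 + 1 = 16.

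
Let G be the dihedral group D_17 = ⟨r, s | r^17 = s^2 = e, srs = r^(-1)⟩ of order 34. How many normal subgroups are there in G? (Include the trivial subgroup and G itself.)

3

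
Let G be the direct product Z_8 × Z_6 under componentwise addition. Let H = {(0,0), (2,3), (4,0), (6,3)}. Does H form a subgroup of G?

|H| = 4 divides |G| = 48, consistent with Lagrange.
H contains the identity, every element's inverse is in H, and H is closed under +: it is a subgroup.
In fact H = ⟨(2,3)⟩.

Yes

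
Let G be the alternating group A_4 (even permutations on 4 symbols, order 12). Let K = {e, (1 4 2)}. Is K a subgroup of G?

(1 4 2) ∈ K but its inverse (1 2 4) ∉ K, so K is not a subgroup.

No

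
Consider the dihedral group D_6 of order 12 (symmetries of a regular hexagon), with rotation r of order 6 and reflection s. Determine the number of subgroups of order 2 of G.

7

|G| = 12 and 2 | 12, so subgroups of order 2 are possible by Lagrange.
The subgroups of order 2 are: {e, r^2s}; {e, r^3}; {e, r^3s}; {e, r^4s}; … (7 in all).
So G has 7 subgroups of order 2.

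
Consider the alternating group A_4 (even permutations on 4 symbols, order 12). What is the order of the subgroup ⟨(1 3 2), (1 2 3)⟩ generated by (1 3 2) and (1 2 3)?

|⟨(1 3 2)⟩| = 3 and |⟨(1 2 3)⟩| = 3, so |H| is a multiple of lcm(3, 3) = 3 and divides |G| = 12.
Closing under the operation: H = {e, (1 2 3), (1 3 2)}, so |H| = 3.

3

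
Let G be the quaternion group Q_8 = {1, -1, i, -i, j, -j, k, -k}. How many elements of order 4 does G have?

The elements of order 4 are: i, -i, j, -j, k, -k.
That's 6.

6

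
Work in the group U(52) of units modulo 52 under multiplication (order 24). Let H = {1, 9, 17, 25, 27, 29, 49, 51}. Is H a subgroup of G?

Closure fails: 9 · 51 = 43 ∉ H. So H is not a subgroup.

No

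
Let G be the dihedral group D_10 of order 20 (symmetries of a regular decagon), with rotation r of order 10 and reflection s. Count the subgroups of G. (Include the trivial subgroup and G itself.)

|G| = 20, so by Lagrange every subgroup order divides 20. Divisors: 1, 2, 4, 5, 10, 20.
Subgroups by order — order 1: 1; order 2: 11; order 4: 5; order 5: 1; order 10: 3; order 20: 1.
Total: 1 + 11 + 5 + 1 + 3 + 1 = 22.

22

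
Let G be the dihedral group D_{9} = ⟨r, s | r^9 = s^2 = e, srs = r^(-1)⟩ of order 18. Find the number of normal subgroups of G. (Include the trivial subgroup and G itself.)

G has 16 subgroups. Checking conjugation-invariance by order — order 1: 1/1 normal; order 2: 0/9 normal; order 3: 1/1 normal; order 6: 0/3 normal; order 9: 1/1 normal; order 18: 1/1 normal.
Total normal subgroups: 4.

4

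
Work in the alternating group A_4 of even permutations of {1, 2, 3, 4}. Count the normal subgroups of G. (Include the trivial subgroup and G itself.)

G has 10 subgroups. Checking conjugation-invariance by order — order 1: 1/1 normal; order 2: 0/3 normal; order 3: 0/4 normal; order 4: 1/1 normal; order 12: 1/1 normal.
Total normal subgroups: 3.

3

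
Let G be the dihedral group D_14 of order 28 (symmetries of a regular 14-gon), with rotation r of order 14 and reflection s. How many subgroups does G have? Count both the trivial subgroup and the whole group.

28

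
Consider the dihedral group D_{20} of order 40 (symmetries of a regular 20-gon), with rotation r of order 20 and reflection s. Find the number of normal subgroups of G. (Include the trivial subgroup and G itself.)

9

G has 48 subgroups. Checking conjugation-invariance by order — order 1: 1/1 normal; order 2: 1/21 normal; order 4: 1/11 normal; order 5: 1/1 normal; order 8: 0/5 normal; order 10: 1/5 normal; order 20: 3/3 normal; order 40: 1/1 normal.
Total normal subgroups: 9.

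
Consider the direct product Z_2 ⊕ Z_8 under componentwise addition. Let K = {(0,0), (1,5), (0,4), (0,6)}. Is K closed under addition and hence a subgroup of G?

No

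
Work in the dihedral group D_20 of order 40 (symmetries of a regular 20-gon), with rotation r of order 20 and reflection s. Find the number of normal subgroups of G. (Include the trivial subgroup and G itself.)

G has 48 subgroups. Checking conjugation-invariance by order — order 1: 1/1 normal; order 2: 1/21 normal; order 4: 1/11 normal; order 5: 1/1 normal; order 8: 0/5 normal; order 10: 1/5 normal; order 20: 3/3 normal; order 40: 1/1 normal.
Total normal subgroups: 9.

9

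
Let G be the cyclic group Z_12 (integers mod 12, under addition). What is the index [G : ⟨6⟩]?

6

|⟨6⟩| = 2 and |G| = 12.
By Lagrange, [G : H] = |G|/|H| = 12/2 = 6.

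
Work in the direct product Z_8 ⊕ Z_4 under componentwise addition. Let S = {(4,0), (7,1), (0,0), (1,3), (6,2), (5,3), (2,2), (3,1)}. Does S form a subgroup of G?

Yes

|S| = 8 divides |G| = 32, consistent with Lagrange.
S contains the identity, every element's inverse is in S, and S is closed under +: it is a subgroup.
In fact S = ⟨(7,1)⟩.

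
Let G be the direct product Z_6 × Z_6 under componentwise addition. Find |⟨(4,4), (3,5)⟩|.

18

|⟨(4,4)⟩| = 3 and |⟨(3,5)⟩| = 6, so |H| is a multiple of lcm(3, 6) = 6 and divides |G| = 36.
Closing under the operation: H = {(0,0), (0,2), (0,4), (1,1), (1,3), (1,5), (2,0), (2,2), (2,4), (3,1), (3,3), (3,5), (4,0), (4,2), (4,4), (5,1), (5,3), (5,5)}, so |H| = 18.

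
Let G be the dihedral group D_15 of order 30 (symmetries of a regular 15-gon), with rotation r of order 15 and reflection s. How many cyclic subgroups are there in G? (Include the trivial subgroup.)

A cyclic subgroup of order d is generated by each of its φ(d) elements of order d, so the cyclic subgroups of order d number (#elements of order d)/φ(d).
Cyclic subgroups by order — order 1: 1; order 2: 15; order 3: 1; order 5: 1; order 15: 1.
Total: 19.

19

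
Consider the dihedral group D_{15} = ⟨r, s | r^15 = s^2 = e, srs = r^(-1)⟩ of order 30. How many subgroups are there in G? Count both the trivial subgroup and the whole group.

28

|G| = 30, so by Lagrange every subgroup order divides 30. Divisors: 1, 2, 3, 5, 6, 10, 15, 30.
Subgroups by order — order 1: 1; order 2: 15; order 3: 1; order 5: 1; order 6: 5; order 10: 3; order 15: 1; order 30: 1.
Total: 1 + 15 + 1 + 1 + 5 + 3 + 1 + 1 = 28.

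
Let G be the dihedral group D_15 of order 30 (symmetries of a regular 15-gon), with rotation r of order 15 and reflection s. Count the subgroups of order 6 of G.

|G| = 30 and 6 | 30, so subgroups of order 6 are possible by Lagrange.
The subgroups of order 6 are: {e, r^5, r^10, s, r^5s, r^10s}; {e, r^5, r^10, rs, r^6s, r^11s}; {e, r^5, r^10, r^2s, r^7s, r^12s}; {e, r^5, r^10, r^3s, r^8s, r^13s}; … (5 in all).
So G has 5 subgroups of order 6.

5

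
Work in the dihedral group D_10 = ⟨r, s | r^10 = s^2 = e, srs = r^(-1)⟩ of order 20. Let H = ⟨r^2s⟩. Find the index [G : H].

|⟨r^2s⟩| = 2 and |G| = 20.
By Lagrange, [G : H] = |G|/|H| = 20/2 = 10.

10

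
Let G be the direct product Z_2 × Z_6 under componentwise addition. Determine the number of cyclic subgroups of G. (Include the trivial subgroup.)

8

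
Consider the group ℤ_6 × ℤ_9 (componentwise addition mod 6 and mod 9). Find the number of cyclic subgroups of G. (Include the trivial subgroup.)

16

A cyclic subgroup of order d is generated by each of its φ(d) elements of order d, so the cyclic subgroups of order d number (#elements of order d)/φ(d).
Cyclic subgroups by order — order 1: 1; order 2: 1; order 3: 4; order 6: 4; order 9: 3; order 18: 3.
Total: 16.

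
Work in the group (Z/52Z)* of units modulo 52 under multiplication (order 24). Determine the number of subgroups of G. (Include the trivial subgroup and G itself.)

16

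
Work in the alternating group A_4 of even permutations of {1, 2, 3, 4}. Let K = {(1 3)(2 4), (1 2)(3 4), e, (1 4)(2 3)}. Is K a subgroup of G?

Yes

|K| = 4 divides |G| = 12, consistent with Lagrange.
K contains the identity, every element's inverse is in K, and K is closed under ∘: it is a subgroup.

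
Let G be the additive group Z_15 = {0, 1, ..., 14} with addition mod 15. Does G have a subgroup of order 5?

Yes

5 | 15. A subgroup of order 5 is {0, 3, 6, 9, 12}.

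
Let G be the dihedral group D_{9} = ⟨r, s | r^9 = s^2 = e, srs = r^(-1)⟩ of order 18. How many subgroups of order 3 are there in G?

|G| = 18 and 3 | 18, so subgroups of order 3 are possible by Lagrange.
The subgroups of order 3 are: {e, r^3, r^6}.
So G has 1 subgroup of order 3.

1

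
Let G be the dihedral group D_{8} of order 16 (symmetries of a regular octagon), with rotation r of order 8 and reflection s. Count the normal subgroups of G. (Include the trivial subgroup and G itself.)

7

G has 19 subgroups. Checking conjugation-invariance by order — order 1: 1/1 normal; order 2: 1/9 normal; order 4: 1/5 normal; order 8: 3/3 normal; order 16: 1/1 normal.
Total normal subgroups: 7.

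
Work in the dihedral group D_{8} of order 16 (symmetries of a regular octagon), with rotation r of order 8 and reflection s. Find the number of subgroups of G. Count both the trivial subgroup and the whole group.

19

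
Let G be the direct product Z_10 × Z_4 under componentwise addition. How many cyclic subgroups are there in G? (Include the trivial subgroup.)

12

Each element a generates a cyclic subgroup ⟨a⟩; distinct elements may generate the same one (a cyclic group of order d has φ(d) generators).
Cyclic subgroups by order — order 1: 1; order 2: 3; order 4: 2; order 5: 1; order 10: 3; order 20: 2.
Total: 12.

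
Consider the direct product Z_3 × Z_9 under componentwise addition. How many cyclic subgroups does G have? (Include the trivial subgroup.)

Each element a generates a cyclic subgroup ⟨a⟩; distinct elements may generate the same one (a cyclic group of order d has φ(d) generators).
Cyclic subgroups by order — order 1: 1; order 3: 4; order 9: 3.
Total: 8.

8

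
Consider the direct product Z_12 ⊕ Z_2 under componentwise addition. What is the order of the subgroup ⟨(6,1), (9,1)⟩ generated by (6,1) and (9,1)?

|⟨(6,1)⟩| = 2 and |⟨(9,1)⟩| = 4, so |H| is a multiple of lcm(2, 4) = 4 and divides |G| = 24.
Closing under the operation: H = {(0,0), (0,1), (3,0), (3,1), (6,0), (6,1), (9,0), (9,1)}, so |H| = 8.

8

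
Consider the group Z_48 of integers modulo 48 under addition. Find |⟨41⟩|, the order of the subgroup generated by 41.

48

In Z_48, the order of an element a is n/gcd(a, n).
gcd(41, 48) = 1, so |⟨41⟩| = 48/1 = 48.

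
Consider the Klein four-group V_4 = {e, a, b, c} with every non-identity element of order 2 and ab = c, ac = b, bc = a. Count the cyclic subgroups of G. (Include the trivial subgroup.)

Group the elements of G by the cyclic subgroup they generate; each cyclic subgroup of order d accounts for φ(d) elements.
Cyclic subgroups by order — order 1: 1; order 2: 3.
Total: 4.

4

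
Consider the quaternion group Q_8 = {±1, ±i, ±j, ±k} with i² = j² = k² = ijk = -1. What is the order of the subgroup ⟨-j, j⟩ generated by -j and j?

|⟨-j⟩| = 4 and |⟨j⟩| = 4, so |H| is a multiple of lcm(4, 4) = 4 and divides |G| = 8.
Closing under the operation: H = {1, -1, j, -j}, so |H| = 4.

4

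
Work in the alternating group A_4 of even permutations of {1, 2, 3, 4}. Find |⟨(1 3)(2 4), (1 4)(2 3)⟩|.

4

|⟨(1 3)(2 4)⟩| = 2 and |⟨(1 4)(2 3)⟩| = 2, so |H| is a multiple of lcm(2, 2) = 2 and divides |G| = 12.
Closing under the operation: H = {e, (1 2)(3 4), (1 3)(2 4), (1 4)(2 3)}, so |H| = 4.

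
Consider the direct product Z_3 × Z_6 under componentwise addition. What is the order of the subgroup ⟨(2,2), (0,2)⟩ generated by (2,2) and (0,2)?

9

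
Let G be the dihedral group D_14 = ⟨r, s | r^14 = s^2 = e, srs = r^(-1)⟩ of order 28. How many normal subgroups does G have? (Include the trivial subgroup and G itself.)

G has 28 subgroups. Checking conjugation-invariance by order — order 1: 1/1 normal; order 2: 1/15 normal; order 4: 0/7 normal; order 7: 1/1 normal; order 14: 3/3 normal; order 28: 1/1 normal.
Total normal subgroups: 7.

7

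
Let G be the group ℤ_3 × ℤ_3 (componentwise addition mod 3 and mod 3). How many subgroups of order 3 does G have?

4

|G| = 9 and 3 | 9, so subgroups of order 3 are possible by Lagrange.
The subgroups of order 3 are: {(0,0), (0,1), (0,2)}; {(0,0), (1,0), (2,0)}; {(0,0), (1,1), (2,2)}; {(0,0), (1,2), (2,1)}.
So G has 4 subgroups of order 3.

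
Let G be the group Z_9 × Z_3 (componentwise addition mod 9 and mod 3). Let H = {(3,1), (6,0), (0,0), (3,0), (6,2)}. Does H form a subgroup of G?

|H| = 5 does not divide |G| = 27, so by Lagrange H is not a subgroup.

No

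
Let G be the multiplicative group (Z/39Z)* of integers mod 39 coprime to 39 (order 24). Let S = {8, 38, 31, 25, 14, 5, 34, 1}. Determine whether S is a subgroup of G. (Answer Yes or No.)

Yes

|S| = 8 divides |G| = 24, consistent with Lagrange.
S contains the identity, every element's inverse is in S, and S is closed under ·: it is a subgroup.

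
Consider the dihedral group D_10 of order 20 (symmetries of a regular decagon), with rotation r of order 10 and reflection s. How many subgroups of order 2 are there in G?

11

|G| = 20 and 2 | 20, so subgroups of order 2 are possible by Lagrange.
The subgroups of order 2 are: {e, r^2s}; {e, r^3s}; {e, r^4s}; {e, r^5}; … (11 in all).
So G has 11 subgroups of order 2.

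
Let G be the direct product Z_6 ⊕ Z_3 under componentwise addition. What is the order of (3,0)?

2

The order of (3,0) in Z_6 × Z_3 is lcm(ord(3) in Z_6, ord(0) in Z_3).
ord(3) = 2 and ord(0) = 1, so |⟨(3,0)⟩| = lcm(2, 1) = 2.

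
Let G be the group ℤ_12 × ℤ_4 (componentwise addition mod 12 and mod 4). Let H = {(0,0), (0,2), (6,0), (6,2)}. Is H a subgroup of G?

Yes

|H| = 4 divides |G| = 48, consistent with Lagrange.
H contains the identity, every element's inverse is in H, and H is closed under +: it is a subgroup.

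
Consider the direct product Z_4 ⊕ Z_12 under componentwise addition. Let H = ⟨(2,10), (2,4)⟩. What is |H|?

12

|⟨(2,10)⟩| = 6 and |⟨(2,4)⟩| = 6, so |H| is a multiple of lcm(6, 6) = 6 and divides |G| = 48.
Closing under the operation: H = {(0,0), (0,2), (0,4), (0,6), (0,8), (0,10), (2,0), (2,2), (2,4), (2,6), (2,8), (2,10)}, so |H| = 12.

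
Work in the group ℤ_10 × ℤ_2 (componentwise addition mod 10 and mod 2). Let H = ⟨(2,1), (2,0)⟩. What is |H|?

10

|⟨(2,1)⟩| = 10 and |⟨(2,0)⟩| = 5, so |H| is a multiple of lcm(10, 5) = 10 and divides |G| = 20.
Closing under the operation: H = {(0,0), (0,1), (2,0), (2,1), (4,0), (4,1), (6,0), (6,1), (8,0), (8,1)}, so |H| = 10.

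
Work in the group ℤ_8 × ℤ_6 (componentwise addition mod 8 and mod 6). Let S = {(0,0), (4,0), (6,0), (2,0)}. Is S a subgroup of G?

Yes

|S| = 4 divides |G| = 48, consistent with Lagrange.
S contains the identity, every element's inverse is in S, and S is closed under +: it is a subgroup.
In fact S = ⟨(6,0)⟩.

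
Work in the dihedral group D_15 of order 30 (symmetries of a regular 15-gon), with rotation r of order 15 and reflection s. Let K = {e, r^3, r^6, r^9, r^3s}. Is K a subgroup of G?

r^3 ∈ K but its inverse r^12 ∉ K, so K is not a subgroup.

No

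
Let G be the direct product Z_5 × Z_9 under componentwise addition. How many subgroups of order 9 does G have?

|G| = 45 and 9 | 45, so subgroups of order 9 are possible by Lagrange.
The subgroups of order 9 are: {(0,0), (0,1), (0,2), (0,3), (0,4), (0,5), (0,6), (0,7), (0,8)}.
So G has 1 subgroup of order 9.

1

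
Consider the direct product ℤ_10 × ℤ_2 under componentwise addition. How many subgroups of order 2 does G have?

3

|G| = 20 and 2 | 20, so subgroups of order 2 are possible by Lagrange.
The subgroups of order 2 are: {(0,0), (0,1)}; {(0,0), (5,0)}; {(0,0), (5,1)}.
So G has 3 subgroups of order 2.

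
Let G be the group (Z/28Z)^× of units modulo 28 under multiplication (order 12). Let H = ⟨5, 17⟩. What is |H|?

|⟨5⟩| = 6 and |⟨17⟩| = 6, so |H| is a multiple of lcm(6, 6) = 6 and divides |G| = 12.
Closing under the operation: H = {1, 5, 9, 13, 17, 25}, so |H| = 6.

6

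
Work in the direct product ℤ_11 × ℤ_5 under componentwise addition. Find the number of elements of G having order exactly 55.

An element (a,b) has order lcm(ord(a), ord(b)); count pairs with lcm equal to 55.
Enumerating gives 40 such elements.

40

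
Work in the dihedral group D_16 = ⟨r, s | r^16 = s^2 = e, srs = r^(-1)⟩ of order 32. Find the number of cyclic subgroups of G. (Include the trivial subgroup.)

21

Group the elements of G by the cyclic subgroup they generate; each cyclic subgroup of order d accounts for φ(d) elements.
Cyclic subgroups by order — order 1: 1; order 2: 17; order 4: 1; order 8: 1; order 16: 1.
Total: 21.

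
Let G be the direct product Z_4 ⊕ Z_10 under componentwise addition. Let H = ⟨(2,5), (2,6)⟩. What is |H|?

20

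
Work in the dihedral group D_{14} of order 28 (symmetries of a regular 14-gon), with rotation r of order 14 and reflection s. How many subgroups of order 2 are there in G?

|G| = 28 and 2 | 28, so subgroups of order 2 are possible by Lagrange.
The subgroups of order 2 are: {e, r^10s}; {e, r^11s}; {e, r^12s}; {e, r^13s}; … (15 in all).
So G has 15 subgroups of order 2.

15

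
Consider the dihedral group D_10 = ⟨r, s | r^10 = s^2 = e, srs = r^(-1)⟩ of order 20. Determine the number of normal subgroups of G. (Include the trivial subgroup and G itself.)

7

G has 22 subgroups. Checking conjugation-invariance by order — order 1: 1/1 normal; order 2: 1/11 normal; order 4: 0/5 normal; order 5: 1/1 normal; order 10: 3/3 normal; order 20: 1/1 normal.
Total normal subgroups: 7.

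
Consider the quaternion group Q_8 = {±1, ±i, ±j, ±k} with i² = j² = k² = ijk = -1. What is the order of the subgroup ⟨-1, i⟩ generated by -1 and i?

|⟨-1⟩| = 2 and |⟨i⟩| = 4, so |H| is a multiple of lcm(2, 4) = 4 and divides |G| = 8.
Closing under the operation: H = {1, -1, i, -i}, so |H| = 4.

4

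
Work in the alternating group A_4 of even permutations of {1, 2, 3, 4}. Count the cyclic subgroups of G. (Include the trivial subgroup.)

8

Each element a generates a cyclic subgroup ⟨a⟩; distinct elements may generate the same one (a cyclic group of order d has φ(d) generators).
Cyclic subgroups by order — order 1: 1; order 2: 3; order 3: 4.
Total: 8.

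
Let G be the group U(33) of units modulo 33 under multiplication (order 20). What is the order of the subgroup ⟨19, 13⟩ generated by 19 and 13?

10

|⟨19⟩| = 10 and |⟨13⟩| = 10, so |H| is a multiple of lcm(10, 10) = 10 and divides |G| = 20.
Closing under the operation: H = {1, 4, 7, 10, 13, 16, 19, 25, 28, 31}, so |H| = 10.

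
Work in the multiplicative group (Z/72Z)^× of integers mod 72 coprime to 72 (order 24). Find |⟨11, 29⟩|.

12

|⟨11⟩| = 6 and |⟨29⟩| = 6, so |H| is a multiple of lcm(6, 6) = 6 and divides |G| = 24.
Closing under the operation: H = {1, 5, 7, 11, 25, 29, 31, 35, 49, 53, 55, 59}, so |H| = 12.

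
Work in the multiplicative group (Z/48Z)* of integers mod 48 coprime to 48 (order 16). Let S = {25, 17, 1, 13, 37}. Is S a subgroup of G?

No

|S| = 5 does not divide |G| = 16, so by Lagrange S is not a subgroup.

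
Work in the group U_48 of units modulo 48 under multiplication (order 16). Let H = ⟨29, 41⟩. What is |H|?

8

|⟨29⟩| = 4 and |⟨41⟩| = 2, so |H| is a multiple of lcm(4, 2) = 4 and divides |G| = 16.
Closing under the operation: H = {1, 5, 13, 17, 25, 29, 37, 41}, so |H| = 8.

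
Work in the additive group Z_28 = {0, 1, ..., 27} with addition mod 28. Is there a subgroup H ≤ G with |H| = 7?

Yes

7 | 28. A subgroup of order 7 is {0, 4, 8, 12, 16, 20, 24}.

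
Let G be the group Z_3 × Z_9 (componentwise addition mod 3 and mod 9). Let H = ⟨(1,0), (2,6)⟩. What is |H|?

9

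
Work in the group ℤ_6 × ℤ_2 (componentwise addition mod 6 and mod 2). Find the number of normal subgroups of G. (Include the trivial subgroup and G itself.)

10

G is abelian, so every subgroup is normal.
G has 10 subgroups in total, hence 10 normal subgroups.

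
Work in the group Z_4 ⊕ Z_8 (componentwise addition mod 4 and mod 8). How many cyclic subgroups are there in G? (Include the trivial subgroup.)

Group the elements of G by the cyclic subgroup they generate; each cyclic subgroup of order d accounts for φ(d) elements.
Cyclic subgroups by order — order 1: 1; order 2: 3; order 4: 6; order 8: 4.
Total: 14.

14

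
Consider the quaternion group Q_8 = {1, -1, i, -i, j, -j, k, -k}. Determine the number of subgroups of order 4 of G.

3

|G| = 8 and 4 | 8, so subgroups of order 4 are possible by Lagrange.
The subgroups of order 4 are: {1, -1, i, -i}; {1, -1, j, -j}; {1, -1, k, -k}.
So G has 3 subgroups of order 4.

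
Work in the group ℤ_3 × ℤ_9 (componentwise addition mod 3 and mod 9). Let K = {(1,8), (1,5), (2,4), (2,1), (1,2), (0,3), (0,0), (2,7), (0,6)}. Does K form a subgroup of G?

|K| = 9 divides |G| = 27, consistent with Lagrange.
K contains the identity, every element's inverse is in K, and K is closed under +: it is a subgroup.
In fact K = ⟨(2,4)⟩.

Yes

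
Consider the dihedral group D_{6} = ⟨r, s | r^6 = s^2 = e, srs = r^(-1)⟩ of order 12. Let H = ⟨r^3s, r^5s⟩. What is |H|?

|⟨r^3s⟩| = 2 and |⟨r^5s⟩| = 2, so |H| is a multiple of lcm(2, 2) = 2 and divides |G| = 12.
Closing under the operation: H = {e, r^2, r^4, rs, r^3s, r^5s}, so |H| = 6.

6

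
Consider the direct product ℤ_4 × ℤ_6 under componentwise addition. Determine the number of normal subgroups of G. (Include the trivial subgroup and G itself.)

16

G is abelian, so every subgroup is normal.
G has 16 subgroups in total, hence 16 normal subgroups.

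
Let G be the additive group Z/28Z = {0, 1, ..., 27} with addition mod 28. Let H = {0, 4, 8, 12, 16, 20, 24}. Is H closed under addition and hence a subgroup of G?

|H| = 7 divides |G| = 28, consistent with Lagrange.
H contains the identity, every element's inverse is in H, and H is closed under +: it is a subgroup.
In fact H = ⟨16⟩.

Yes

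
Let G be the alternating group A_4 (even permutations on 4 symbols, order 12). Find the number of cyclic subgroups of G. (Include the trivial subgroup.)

Group the elements of G by the cyclic subgroup they generate; each cyclic subgroup of order d accounts for φ(d) elements.
Cyclic subgroups by order — order 1: 1; order 2: 3; order 3: 4.
Total: 8.

8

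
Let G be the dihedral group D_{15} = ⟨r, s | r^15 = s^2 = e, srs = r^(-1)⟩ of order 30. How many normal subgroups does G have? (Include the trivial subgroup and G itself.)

G has 28 subgroups. Checking conjugation-invariance by order — order 1: 1/1 normal; order 2: 0/15 normal; order 3: 1/1 normal; order 5: 1/1 normal; order 6: 0/5 normal; order 10: 0/3 normal; order 15: 1/1 normal; order 30: 1/1 normal.
Total normal subgroups: 5.

5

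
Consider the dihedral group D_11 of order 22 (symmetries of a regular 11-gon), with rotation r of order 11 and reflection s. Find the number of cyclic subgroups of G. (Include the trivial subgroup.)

A cyclic subgroup of order d is generated by each of its φ(d) elements of order d, so the cyclic subgroups of order d number (#elements of order d)/φ(d).
Cyclic subgroups by order — order 1: 1; order 2: 11; order 11: 1.
Total: 13.

13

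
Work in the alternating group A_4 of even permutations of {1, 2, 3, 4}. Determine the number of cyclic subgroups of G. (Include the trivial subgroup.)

Each element a generates a cyclic subgroup ⟨a⟩; distinct elements may generate the same one (a cyclic group of order d has φ(d) generators).
Cyclic subgroups by order — order 1: 1; order 2: 3; order 3: 4.
Total: 8.

8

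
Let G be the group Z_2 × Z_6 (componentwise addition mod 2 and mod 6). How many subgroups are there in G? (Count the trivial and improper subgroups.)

10

|G| = 12, so by Lagrange every subgroup order divides 12. Divisors: 1, 2, 3, 4, 6, 12.
Subgroups by order — order 1: 1; order 2: 3; order 3: 1; order 4: 1; order 6: 3; order 12: 1.
Total: 1 + 3 + 1 + 1 + 3 + 1 = 10.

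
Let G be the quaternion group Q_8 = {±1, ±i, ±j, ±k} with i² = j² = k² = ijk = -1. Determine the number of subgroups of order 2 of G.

|G| = 8 and 2 | 8, so subgroups of order 2 are possible by Lagrange.
The subgroups of order 2 are: {1, -1}.
So G has 1 subgroup of order 2.

1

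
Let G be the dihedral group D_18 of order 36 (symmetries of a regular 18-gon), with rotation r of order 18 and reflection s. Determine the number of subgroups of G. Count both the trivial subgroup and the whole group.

45

|G| = 36, so by Lagrange every subgroup order divides 36. Divisors: 1, 2, 3, 4, 6, 9, 12, 18, 36.
Subgroups by order — order 1: 1; order 2: 19; order 3: 1; order 4: 9; order 6: 7; order 9: 1; order 12: 3; order 18: 3; order 36: 1.
Total: 1 + 19 + 1 + 9 + 7 + 1 + 3 + 3 + 1 = 45.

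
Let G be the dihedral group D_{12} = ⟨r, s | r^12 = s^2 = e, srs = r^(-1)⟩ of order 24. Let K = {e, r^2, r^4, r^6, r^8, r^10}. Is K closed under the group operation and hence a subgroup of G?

|K| = 6 divides |G| = 24, consistent with Lagrange.
K contains the identity, every element's inverse is in K, and K is closed under ·: it is a subgroup.
In fact K = ⟨r^10⟩.

Yes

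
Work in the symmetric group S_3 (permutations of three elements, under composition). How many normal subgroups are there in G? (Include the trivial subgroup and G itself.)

G has 6 subgroups. Checking conjugation-invariance by order — order 1: 1/1 normal; order 2: 0/3 normal; order 3: 1/1 normal; order 6: 1/1 normal.
Total normal subgroups: 3.

3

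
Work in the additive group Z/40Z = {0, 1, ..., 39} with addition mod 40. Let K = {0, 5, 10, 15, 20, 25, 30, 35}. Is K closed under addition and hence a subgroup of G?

|K| = 8 divides |G| = 40, consistent with Lagrange.
K contains the identity, every element's inverse is in K, and K is closed under +: it is a subgroup.
In fact K = ⟨35⟩.

Yes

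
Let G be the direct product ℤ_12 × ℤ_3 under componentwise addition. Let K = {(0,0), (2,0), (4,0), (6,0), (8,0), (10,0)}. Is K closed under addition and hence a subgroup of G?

|K| = 6 divides |G| = 36, consistent with Lagrange.
K contains the identity, every element's inverse is in K, and K is closed under +: it is a subgroup.
In fact K = ⟨(10,0)⟩.

Yes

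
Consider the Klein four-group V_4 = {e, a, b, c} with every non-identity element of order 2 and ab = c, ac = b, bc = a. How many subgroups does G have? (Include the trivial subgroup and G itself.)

5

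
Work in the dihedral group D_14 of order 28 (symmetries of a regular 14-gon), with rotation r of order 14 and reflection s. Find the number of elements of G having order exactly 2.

15

Enumerating element orders in G gives 15 elements of order 2.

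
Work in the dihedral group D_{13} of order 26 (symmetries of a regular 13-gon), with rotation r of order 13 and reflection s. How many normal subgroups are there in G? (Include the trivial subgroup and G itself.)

3

G has 16 subgroups. Checking conjugation-invariance by order — order 1: 1/1 normal; order 2: 0/13 normal; order 13: 1/1 normal; order 26: 1/1 normal.
Total normal subgroups: 3.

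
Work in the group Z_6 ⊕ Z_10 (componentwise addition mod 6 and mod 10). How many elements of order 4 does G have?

An element (a,b) has order lcm(ord(a), ord(b)); count pairs with lcm equal to 4.
Enumerating gives 0 such elements.

0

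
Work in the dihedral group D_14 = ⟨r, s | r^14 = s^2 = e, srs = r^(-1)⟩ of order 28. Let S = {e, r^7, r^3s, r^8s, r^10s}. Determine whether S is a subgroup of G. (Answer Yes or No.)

|S| = 5 does not divide |G| = 28, so by Lagrange S is not a subgroup.

No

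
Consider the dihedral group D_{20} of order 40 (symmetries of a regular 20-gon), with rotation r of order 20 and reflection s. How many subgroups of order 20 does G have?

3

|G| = 40 and 20 | 40, so subgroups of order 20 are possible by Lagrange.
The subgroups of order 20 are: {e, r, r^2, r^3, r^4, r^5, r^6, r^7, r^8, r^9, r^10, r^11, r^12, r^13, r^14, r^15, r^16, r^17, r^18, r^19}; {e, r^2, r^4, r^6, r^8, r^10, r^12, r^14, r^16, r^18, s, r^2s, r^4s, r^6s, r^8s, r^10s, r^12s, r^14s, r^16s, r^18s}; {e, r^2, r^4, r^6, r^8, r^10, r^12, r^14, r^16, r^18, rs, r^3s, r^5s, r^7s, r^9s, r^11s, r^13s, r^15s, r^17s, r^19s}.
So G has 3 subgroups of order 20.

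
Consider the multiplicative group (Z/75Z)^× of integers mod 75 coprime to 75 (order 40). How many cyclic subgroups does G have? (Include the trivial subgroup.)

Each element a generates a cyclic subgroup ⟨a⟩; distinct elements may generate the same one (a cyclic group of order d has φ(d) generators).
Cyclic subgroups by order — order 1: 1; order 2: 3; order 4: 2; order 5: 1; order 10: 3; order 20: 2.
Total: 12.

12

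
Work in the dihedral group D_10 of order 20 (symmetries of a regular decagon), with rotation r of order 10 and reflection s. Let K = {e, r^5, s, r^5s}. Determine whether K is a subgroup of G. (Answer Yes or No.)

Yes

|K| = 4 divides |G| = 20, consistent with Lagrange.
K contains the identity, every element's inverse is in K, and K is closed under ·: it is a subgroup.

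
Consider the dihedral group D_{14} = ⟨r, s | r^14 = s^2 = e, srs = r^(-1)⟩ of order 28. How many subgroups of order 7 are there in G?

1

|G| = 28 and 7 | 28, so subgroups of order 7 are possible by Lagrange.
The subgroups of order 7 are: {e, r^2, r^4, r^6, r^8, r^10, r^12}.
So G has 1 subgroup of order 7.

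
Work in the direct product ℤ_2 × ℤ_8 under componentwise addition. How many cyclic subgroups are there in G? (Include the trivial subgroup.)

8

A cyclic subgroup of order d is generated by each of its φ(d) elements of order d, so the cyclic subgroups of order d number (#elements of order d)/φ(d).
Cyclic subgroups by order — order 1: 1; order 2: 3; order 4: 2; order 8: 2.
Total: 8.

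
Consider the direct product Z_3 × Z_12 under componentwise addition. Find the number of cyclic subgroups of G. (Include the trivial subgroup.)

15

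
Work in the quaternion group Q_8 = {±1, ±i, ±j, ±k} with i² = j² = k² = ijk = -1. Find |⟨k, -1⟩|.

4

|⟨k⟩| = 4 and |⟨-1⟩| = 2, so |H| is a multiple of lcm(4, 2) = 4 and divides |G| = 8.
Closing under the operation: H = {1, -1, k, -k}, so |H| = 4.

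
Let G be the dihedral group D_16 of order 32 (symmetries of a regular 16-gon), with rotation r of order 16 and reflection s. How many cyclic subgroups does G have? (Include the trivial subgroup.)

Group the elements of G by the cyclic subgroup they generate; each cyclic subgroup of order d accounts for φ(d) elements.
Cyclic subgroups by order — order 1: 1; order 2: 17; order 4: 1; order 8: 1; order 16: 1.
Total: 21.

21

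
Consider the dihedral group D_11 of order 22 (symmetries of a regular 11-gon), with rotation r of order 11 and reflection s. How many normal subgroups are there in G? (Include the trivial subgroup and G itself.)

3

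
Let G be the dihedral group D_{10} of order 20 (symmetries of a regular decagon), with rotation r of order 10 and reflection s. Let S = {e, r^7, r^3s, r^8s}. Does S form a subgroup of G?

r^7 ∈ S but its inverse r^3 ∉ S, so S is not a subgroup.

No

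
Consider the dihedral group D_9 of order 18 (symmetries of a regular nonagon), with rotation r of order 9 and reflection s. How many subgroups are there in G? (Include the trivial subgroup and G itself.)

16

|G| = 18, so by Lagrange every subgroup order divides 18. Divisors: 1, 2, 3, 6, 9, 18.
Subgroups by order — order 1: 1; order 2: 9; order 3: 1; order 6: 3; order 9: 1; order 18: 1.
Total: 1 + 9 + 1 + 3 + 1 + 1 = 16.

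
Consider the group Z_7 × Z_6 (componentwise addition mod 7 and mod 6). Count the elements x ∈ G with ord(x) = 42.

An element (a,b) has order lcm(ord(a), ord(b)); count pairs with lcm equal to 42.
Enumerating gives 12 such elements.

12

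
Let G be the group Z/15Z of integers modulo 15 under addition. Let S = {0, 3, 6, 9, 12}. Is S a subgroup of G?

|S| = 5 divides |G| = 15, consistent with Lagrange.
S contains the identity, every element's inverse is in S, and S is closed under +: it is a subgroup.
In fact S = ⟨3⟩.

Yes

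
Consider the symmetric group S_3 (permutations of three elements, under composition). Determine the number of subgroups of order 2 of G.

|G| = 6 and 2 | 6, so subgroups of order 2 are possible by Lagrange.
The subgroups of order 2 are: {e, (1 2)}; {e, (1 3)}; {e, (2 3)}.
So G has 3 subgroups of order 2.

3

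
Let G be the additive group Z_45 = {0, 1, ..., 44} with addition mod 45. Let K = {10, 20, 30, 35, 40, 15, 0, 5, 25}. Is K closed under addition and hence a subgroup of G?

Yes

|K| = 9 divides |G| = 45, consistent with Lagrange.
K contains the identity, every element's inverse is in K, and K is closed under +: it is a subgroup.
In fact K = ⟨35⟩.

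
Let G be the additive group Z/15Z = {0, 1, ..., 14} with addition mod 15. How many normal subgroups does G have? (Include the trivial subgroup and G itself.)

G is abelian, so every subgroup is normal.
G has 4 subgroups in total, hence 4 normal subgroups.

4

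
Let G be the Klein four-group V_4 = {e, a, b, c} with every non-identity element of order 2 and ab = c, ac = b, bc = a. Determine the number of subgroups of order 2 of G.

3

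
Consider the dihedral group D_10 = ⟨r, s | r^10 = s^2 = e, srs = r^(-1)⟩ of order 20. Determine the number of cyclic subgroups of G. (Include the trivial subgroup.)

14

Group the elements of G by the cyclic subgroup they generate; each cyclic subgroup of order d accounts for φ(d) elements.
Cyclic subgroups by order — order 1: 1; order 2: 11; order 5: 1; order 10: 1.
Total: 14.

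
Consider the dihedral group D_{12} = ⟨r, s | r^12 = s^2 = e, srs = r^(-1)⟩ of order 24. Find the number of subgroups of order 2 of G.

|G| = 24 and 2 | 24, so subgroups of order 2 are possible by Lagrange.
The subgroups of order 2 are: {e, r^10s}; {e, r^11s}; {e, r^2s}; {e, r^3s}; … (13 in all).
So G has 13 subgroups of order 2.

13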